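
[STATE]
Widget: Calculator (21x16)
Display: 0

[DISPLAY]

                    0
┌───┬───┬───┬───┐    
│ 7 │ 8 │ 9 │ ÷ │    
├───┼───┼───┼───┤    
│ 4 │ 5 │ 6 │ × │    
├───┼───┼───┼───┤    
│ 1 │ 2 │ 3 │ - │    
├───┼───┼───┼───┤    
│ 0 │ . │ = │ + │    
├───┼───┼───┼───┤    
│ C │ MC│ MR│ M+│    
└───┴───┴───┴───┘    
                     
                     
                     
                     


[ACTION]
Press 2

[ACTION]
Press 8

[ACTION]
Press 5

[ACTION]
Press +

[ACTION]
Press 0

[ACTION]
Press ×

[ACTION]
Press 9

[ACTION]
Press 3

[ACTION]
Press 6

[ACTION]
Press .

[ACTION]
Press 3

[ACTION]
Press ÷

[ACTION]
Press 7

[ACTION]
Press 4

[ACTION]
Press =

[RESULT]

           3606.02027
┌───┬───┬───┬───┐    
│ 7 │ 8 │ 9 │ ÷ │    
├───┼───┼───┼───┤    
│ 4 │ 5 │ 6 │ × │    
├───┼───┼───┼───┤    
│ 1 │ 2 │ 3 │ - │    
├───┼───┼───┼───┤    
│ 0 │ . │ = │ + │    
├───┼───┼───┼───┤    
│ C │ MC│ MR│ M+│    
└───┴───┴───┴───┘    
                     
                     
                     
                     


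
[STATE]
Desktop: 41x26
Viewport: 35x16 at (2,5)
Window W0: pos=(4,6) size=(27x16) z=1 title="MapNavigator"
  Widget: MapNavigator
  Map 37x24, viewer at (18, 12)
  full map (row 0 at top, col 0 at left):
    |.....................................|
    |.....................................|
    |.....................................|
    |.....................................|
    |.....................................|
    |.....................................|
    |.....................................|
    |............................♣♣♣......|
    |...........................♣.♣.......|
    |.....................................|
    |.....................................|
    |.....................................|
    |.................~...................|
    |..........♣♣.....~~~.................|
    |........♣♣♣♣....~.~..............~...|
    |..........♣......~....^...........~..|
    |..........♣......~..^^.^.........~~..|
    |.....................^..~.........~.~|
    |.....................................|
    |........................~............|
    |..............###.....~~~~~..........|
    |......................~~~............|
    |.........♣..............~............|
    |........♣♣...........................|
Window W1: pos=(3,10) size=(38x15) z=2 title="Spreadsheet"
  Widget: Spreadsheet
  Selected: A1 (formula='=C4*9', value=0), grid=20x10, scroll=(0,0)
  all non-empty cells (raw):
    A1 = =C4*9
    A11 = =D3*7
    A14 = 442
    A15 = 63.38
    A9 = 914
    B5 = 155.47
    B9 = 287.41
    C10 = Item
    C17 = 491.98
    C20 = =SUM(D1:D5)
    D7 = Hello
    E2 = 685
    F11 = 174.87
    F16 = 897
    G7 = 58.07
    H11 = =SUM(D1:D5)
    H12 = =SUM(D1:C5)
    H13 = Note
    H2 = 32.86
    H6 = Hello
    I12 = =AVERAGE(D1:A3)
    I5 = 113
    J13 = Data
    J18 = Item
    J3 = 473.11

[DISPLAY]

                                   
  ┏━━━━━━━━━━━━━━━━━━━━━━━━━┓      
  ┃ MapNavigator            ┃      
  ┠─────────────────────────┨      
  ┃.........................┃      
 ┏━━━━━━━━━━━━━━━━━━━━━━━━━━━━━━━━━
 ┃ Spreadsheet                     
 ┠─────────────────────────────────
 ┃A1: =C4*9                        
 ┃       A       B       C       D 
 ┃---------------------------------
 ┃  1      [0]       0       0     
 ┃  2        0       0       0     
 ┃  3        0       0       0     
 ┃  4        0       0       0     
 ┃  5        0  155.47       0     


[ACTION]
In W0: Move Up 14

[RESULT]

                                   
  ┏━━━━━━━━━━━━━━━━━━━━━━━━━┓      
  ┃ MapNavigator            ┃      
  ┠─────────────────────────┨      
  ┃                         ┃      
 ┏━━━━━━━━━━━━━━━━━━━━━━━━━━━━━━━━━
 ┃ Spreadsheet                     
 ┠─────────────────────────────────
 ┃A1: =C4*9                        
 ┃       A       B       C       D 
 ┃---------------------------------
 ┃  1      [0]       0       0     
 ┃  2        0       0       0     
 ┃  3        0       0       0     
 ┃  4        0       0       0     
 ┃  5        0  155.47       0     


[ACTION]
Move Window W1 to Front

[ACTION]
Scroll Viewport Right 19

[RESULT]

                                   
━━━━━━━━━━━━━━━━━━━━━━━━┓          
MapNavigator            ┃          
────────────────────────┨          
                        ┃          
━━━━━━━━━━━━━━━━━━━━━━━━━━━━━━━━━━┓
preadsheet                        ┃
──────────────────────────────────┨
: =C4*9                           ┃
     A       B       C       D    ┃
----------------------------------┃
1      [0]       0       0       0┃
2        0       0       0       0┃
3        0       0       0       0┃
4        0       0       0       0┃
5        0  155.47       0       0┃


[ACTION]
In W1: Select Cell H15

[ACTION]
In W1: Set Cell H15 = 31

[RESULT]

                                   
━━━━━━━━━━━━━━━━━━━━━━━━┓          
MapNavigator            ┃          
────────────────────────┨          
                        ┃          
━━━━━━━━━━━━━━━━━━━━━━━━━━━━━━━━━━┓
preadsheet                        ┃
──────────────────────────────────┨
5: 31                             ┃
     A       B       C       D    ┃
----------------------------------┃
1        0       0       0       0┃
2        0       0       0       0┃
3        0       0       0       0┃
4        0       0       0       0┃
5        0  155.47       0       0┃


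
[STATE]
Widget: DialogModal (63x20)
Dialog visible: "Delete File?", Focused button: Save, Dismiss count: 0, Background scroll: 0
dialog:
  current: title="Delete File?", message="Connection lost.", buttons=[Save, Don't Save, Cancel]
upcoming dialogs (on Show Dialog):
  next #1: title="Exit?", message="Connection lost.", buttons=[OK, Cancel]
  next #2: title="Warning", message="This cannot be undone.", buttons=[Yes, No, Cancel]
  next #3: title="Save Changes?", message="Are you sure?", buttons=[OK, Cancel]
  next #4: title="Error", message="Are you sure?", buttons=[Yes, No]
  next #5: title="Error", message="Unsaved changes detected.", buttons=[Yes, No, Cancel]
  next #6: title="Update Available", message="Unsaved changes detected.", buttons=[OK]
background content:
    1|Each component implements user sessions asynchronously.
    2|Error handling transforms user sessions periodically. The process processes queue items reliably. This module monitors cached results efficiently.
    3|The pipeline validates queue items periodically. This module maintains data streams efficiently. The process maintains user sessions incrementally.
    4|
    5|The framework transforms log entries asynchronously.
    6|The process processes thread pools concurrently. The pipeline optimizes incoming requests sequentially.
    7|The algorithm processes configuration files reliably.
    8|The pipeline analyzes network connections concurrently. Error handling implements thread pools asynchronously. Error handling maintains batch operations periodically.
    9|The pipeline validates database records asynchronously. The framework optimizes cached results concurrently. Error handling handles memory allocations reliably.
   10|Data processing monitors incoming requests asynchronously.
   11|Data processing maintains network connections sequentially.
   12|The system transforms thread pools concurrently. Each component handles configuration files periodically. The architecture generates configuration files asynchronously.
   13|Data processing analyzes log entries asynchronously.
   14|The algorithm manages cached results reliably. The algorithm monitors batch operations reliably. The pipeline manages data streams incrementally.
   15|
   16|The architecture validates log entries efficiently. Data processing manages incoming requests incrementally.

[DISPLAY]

Each component implements user sessions asynchronously.        
Error handling transforms user sessions periodically. The proce
The pipeline validates queue items periodically. This module ma
                                                               
The framework transforms log entries asynchronously.           
The process processes thread pools concurrently. The pipeline o
The algorithm processes configuration files reliably.          
The pipeline an┌──────────────────────────────┐rrently. Error h
The pipeline va│         Delete File?         │onously. The fra
Data processing│       Connection lost.       │chronously.     
Data processing│ [Save]  Don't Save   Cancel  │equentially.    
The system tran└──────────────────────────────┘. Each component
Data processing analyzes log entries asynchronously.           
The algorithm manages cached results reliably. The algorithm mo
                                                               
The architecture validates log entries efficiently. Data proces
                                                               
                                                               
                                                               
                                                               


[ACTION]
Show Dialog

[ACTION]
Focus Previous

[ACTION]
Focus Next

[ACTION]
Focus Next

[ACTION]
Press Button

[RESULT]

Each component implements user sessions asynchronously.        
Error handling transforms user sessions periodically. The proce
The pipeline validates queue items periodically. This module ma
                                                               
The framework transforms log entries asynchronously.           
The process processes thread pools concurrently. The pipeline o
The algorithm processes configuration files reliably.          
The pipeline analyzes network connections concurrently. Error h
The pipeline validates database records asynchronously. The fra
Data processing monitors incoming requests asynchronously.     
Data processing maintains network connections sequentially.    
The system transforms thread pools concurrently. Each component
Data processing analyzes log entries asynchronously.           
The algorithm manages cached results reliably. The algorithm mo
                                                               
The architecture validates log entries efficiently. Data proces
                                                               
                                                               
                                                               
                                                               


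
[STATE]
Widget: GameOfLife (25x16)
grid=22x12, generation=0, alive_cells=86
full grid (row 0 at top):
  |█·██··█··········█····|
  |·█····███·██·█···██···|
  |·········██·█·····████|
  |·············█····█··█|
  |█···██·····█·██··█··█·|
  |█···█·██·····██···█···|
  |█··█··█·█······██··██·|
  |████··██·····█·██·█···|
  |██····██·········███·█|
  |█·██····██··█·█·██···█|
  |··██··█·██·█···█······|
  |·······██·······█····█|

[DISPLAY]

Gen: 0                   
█·██··█··········█····   
·█····███·██·█···██···   
·········██·█·····████   
·············█····█··█   
█···██·····█·██··█··█·   
█···█·██·····██···█···   
█··█··█·█······██··██·   
████··██·····█·██·█···   
██····██·········███·█   
█·██····██··█·█·██···█   
··██··█·██·█···█······   
·······██·······█····█   
                         
                         
                         


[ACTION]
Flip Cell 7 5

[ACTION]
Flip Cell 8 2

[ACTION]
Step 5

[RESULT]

Gen: 5                   
·██·········█·█·█·····   
·██·····█···█·██·█····   
··███████······█·█····   
···██··██···········██   
·████······█·······█··   
█·········██··········   
███··············██···   
··█·········█····██···   
······█·█·█····████···   
····██████·█···████·██   
··██████·██···········   
··██··················   
                         
                         
                         


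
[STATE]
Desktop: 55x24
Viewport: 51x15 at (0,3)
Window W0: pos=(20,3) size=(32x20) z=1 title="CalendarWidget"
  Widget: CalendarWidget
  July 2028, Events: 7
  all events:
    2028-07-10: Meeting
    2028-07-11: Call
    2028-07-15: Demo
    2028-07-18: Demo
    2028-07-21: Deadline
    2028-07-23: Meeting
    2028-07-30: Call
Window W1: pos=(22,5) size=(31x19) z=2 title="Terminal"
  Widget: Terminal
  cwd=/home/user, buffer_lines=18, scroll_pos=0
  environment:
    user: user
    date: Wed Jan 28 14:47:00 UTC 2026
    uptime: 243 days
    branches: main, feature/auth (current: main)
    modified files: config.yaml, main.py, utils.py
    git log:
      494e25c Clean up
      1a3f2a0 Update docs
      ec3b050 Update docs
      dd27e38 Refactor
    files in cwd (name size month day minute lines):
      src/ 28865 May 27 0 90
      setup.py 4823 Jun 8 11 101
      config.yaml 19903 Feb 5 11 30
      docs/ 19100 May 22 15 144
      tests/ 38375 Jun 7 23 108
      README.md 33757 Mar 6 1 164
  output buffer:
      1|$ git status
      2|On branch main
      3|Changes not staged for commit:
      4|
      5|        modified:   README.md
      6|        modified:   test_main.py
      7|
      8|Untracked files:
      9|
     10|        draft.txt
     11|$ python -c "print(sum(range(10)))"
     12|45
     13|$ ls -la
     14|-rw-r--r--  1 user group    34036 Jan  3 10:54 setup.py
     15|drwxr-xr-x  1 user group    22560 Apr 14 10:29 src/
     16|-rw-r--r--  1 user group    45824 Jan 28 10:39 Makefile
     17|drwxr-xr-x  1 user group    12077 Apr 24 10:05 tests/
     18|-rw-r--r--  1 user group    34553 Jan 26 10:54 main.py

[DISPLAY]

                    ┏━━━━━━━━━━━━━━━━━━━━━━━━━━━━━━
                    ┃ CalendarWidget               
                    ┠─┏━━━━━━━━━━━━━━━━━━━━━━━━━━━━
                    ┃ ┃ Terminal                   
                    ┃M┠────────────────────────────
                    ┃ ┃$ git status                
                    ┃ ┃On branch main              
                    ┃1┃Changes not staged for commi
                    ┃1┃                            
                    ┃2┃        modified:   README.m
                    ┃3┃        modified:   test_mai
                    ┃ ┃                            
                    ┃ ┃Untracked files:            
                    ┃ ┃                            
                    ┃ ┃        draft.txt           


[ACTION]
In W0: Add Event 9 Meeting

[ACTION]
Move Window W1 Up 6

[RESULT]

                    ┏━┃$ git status                
                    ┃ ┃On branch main              
                    ┠─┃Changes not staged for commi
                    ┃ ┃                            
                    ┃M┃        modified:   README.m
                    ┃ ┃        modified:   test_mai
                    ┃ ┃                            
                    ┃1┃Untracked files:            
                    ┃1┃                            
                    ┃2┃        draft.txt           
                    ┃3┃$ python -c "print(sum(range
                    ┃ ┃45                          
                    ┃ ┃$ ls -la                    
                    ┃ ┃-rw-r--r--  1 user group    
                    ┃ ┃drwxr-xr-x  1 user group    


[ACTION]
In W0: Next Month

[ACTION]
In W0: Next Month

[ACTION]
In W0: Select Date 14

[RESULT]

                    ┏━┃$ git status                
                    ┃ ┃On branch main              
                    ┠─┃Changes not staged for commi
                    ┃ ┃                            
                    ┃M┃        modified:   README.m
                    ┃ ┃        modified:   test_mai
                    ┃ ┃                            
                    ┃1┃Untracked files:            
                    ┃1┃                            
                    ┃2┃        draft.txt           
                    ┃ ┃$ python -c "print(sum(range
                    ┃ ┃45                          
                    ┃ ┃$ ls -la                    
                    ┃ ┃-rw-r--r--  1 user group    
                    ┃ ┃drwxr-xr-x  1 user group    


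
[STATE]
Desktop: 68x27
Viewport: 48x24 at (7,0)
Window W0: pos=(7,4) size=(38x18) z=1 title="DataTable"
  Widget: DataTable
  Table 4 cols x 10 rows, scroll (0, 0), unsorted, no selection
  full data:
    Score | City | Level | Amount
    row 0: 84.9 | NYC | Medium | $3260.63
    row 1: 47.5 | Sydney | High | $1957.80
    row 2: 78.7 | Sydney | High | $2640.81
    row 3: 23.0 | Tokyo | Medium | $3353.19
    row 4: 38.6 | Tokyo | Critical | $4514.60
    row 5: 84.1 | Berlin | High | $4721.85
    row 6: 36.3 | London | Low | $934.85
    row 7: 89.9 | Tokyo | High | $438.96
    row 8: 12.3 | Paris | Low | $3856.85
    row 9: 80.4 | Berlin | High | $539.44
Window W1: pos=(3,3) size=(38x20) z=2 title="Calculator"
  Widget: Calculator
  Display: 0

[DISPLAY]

                                                
                                                
                                                
━━━━━━━━━━━━━━━━━━━━━━━━━━━━━━━━━┓              
lculator                         ┃━━━┓          
─────────────────────────────────┨   ┃          
                                0┃───┨          
─┬───┬───┬───┐                   ┃   ┃          
 │ 8 │ 9 │ ÷ │                   ┃   ┃          
─┼───┼───┼───┤                   ┃   ┃          
 │ 5 │ 6 │ × │                   ┃   ┃          
─┼───┼───┼───┤                   ┃   ┃          
 │ 2 │ 3 │ - │                   ┃   ┃          
─┼───┼───┼───┤                   ┃   ┃          
 │ . │ = │ + │                   ┃   ┃          
─┼───┼───┼───┤                   ┃   ┃          
 │ MC│ MR│ M+│                   ┃   ┃          
─┴───┴───┴───┘                   ┃   ┃          
                                 ┃   ┃          
                                 ┃   ┃          
                                 ┃   ┃          
                                 ┃━━━┛          
━━━━━━━━━━━━━━━━━━━━━━━━━━━━━━━━━┛              
                                                


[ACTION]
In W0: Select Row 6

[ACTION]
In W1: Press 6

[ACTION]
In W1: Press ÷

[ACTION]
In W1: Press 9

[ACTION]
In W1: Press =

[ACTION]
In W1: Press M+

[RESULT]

                                                
                                                
                                                
━━━━━━━━━━━━━━━━━━━━━━━━━━━━━━━━━┓              
lculator                         ┃━━━┓          
─────────────────────────────────┨   ┃          
                     0.6666666667┃───┨          
─┬───┬───┬───┐                   ┃   ┃          
 │ 8 │ 9 │ ÷ │                   ┃   ┃          
─┼───┼───┼───┤                   ┃   ┃          
 │ 5 │ 6 │ × │                   ┃   ┃          
─┼───┼───┼───┤                   ┃   ┃          
 │ 2 │ 3 │ - │                   ┃   ┃          
─┼───┼───┼───┤                   ┃   ┃          
 │ . │ = │ + │                   ┃   ┃          
─┼───┼───┼───┤                   ┃   ┃          
 │ MC│ MR│ M+│                   ┃   ┃          
─┴───┴───┴───┘                   ┃   ┃          
                                 ┃   ┃          
                                 ┃   ┃          
                                 ┃   ┃          
                                 ┃━━━┛          
━━━━━━━━━━━━━━━━━━━━━━━━━━━━━━━━━┛              
                                                


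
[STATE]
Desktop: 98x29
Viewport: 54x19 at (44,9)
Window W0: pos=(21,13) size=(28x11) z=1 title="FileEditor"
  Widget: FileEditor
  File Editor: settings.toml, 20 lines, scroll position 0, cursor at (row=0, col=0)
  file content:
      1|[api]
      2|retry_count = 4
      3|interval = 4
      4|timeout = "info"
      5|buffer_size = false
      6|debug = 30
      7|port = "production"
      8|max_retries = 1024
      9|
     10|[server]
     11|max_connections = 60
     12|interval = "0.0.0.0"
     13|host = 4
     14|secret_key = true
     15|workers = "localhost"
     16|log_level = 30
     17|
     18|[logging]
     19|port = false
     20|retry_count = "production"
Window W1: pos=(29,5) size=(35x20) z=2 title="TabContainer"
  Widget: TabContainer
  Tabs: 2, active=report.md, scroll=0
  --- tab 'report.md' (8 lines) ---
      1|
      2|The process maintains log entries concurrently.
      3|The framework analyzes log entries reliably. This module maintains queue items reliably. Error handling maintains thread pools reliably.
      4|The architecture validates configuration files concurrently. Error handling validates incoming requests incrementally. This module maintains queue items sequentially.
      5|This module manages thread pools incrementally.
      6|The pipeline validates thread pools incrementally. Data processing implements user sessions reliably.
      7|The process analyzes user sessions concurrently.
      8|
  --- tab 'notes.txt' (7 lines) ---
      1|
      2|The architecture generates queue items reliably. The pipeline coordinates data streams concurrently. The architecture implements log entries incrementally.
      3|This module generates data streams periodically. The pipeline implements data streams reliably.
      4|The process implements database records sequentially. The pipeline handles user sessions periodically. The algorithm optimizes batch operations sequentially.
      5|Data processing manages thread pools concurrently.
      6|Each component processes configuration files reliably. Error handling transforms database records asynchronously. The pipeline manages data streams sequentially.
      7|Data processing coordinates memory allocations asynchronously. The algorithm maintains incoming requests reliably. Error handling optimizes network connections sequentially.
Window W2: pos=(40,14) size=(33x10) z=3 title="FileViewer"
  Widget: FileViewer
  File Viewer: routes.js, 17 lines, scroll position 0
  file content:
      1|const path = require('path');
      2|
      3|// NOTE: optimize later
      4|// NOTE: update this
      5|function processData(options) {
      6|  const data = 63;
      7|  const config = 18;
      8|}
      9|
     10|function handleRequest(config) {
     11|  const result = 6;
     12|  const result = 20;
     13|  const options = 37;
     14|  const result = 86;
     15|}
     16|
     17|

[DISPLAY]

───────────────────┃                                  
                   ┃                                  
intains log entries┃                                  
analyzes log entrie┃                                  
re validates config┃                                  
━━━━━━━━━━━━━━━━━━━━━━━━━━━━┓                         
leViewer                    ┃                         
────────────────────────────┨                         
st path = require('path'); ▲┃                         
                           █┃                         
NOTE: optimize later       ░┃                         
NOTE: update this          ░┃                         
ction processData(options) ░┃                         
onst data = 63;            ▼┃                         
━━━━━━━━━━━━━━━━━━━━━━━━━━━━┛                         
━━━━━━━━━━━━━━━━━━━┛                                  
                                                      
                                                      
                                                      


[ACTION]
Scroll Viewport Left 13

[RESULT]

────────────────────────────────┃                     
                                ┃                     
he process maintains log entries┃                     
he framework analyzes log entrie┃                     
he architecture validates config┃                     
his modul┏━━━━━━━━━━━━━━━━━━━━━━━━━━━━━━━┓            
he pipeli┃ FileViewer                    ┃            
he proces┠───────────────────────────────┨            
         ┃const path = require('path'); ▲┃            
         ┃                              █┃            
         ┃// NOTE: optimize later       ░┃            
         ┃// NOTE: update this          ░┃            
         ┃function processData(options) ░┃            
         ┃  const data = 63;            ▼┃            
         ┗━━━━━━━━━━━━━━━━━━━━━━━━━━━━━━━┛            
━━━━━━━━━━━━━━━━━━━━━━━━━━━━━━━━┛                     
                                                      
                                                      
                                                      


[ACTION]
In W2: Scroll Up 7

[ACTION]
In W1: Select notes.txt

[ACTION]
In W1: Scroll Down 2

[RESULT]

────────────────────────────────┃                     
his module generates data stream┃                     
he process implements database r┃                     
ata processing manages thread po┃                     
ach component processes configur┃                     
ata proce┏━━━━━━━━━━━━━━━━━━━━━━━━━━━━━━━┓            
         ┃ FileViewer                    ┃            
         ┠───────────────────────────────┨            
         ┃const path = require('path'); ▲┃            
         ┃                              █┃            
         ┃// NOTE: optimize later       ░┃            
         ┃// NOTE: update this          ░┃            
         ┃function processData(options) ░┃            
         ┃  const data = 63;            ▼┃            
         ┗━━━━━━━━━━━━━━━━━━━━━━━━━━━━━━━┛            
━━━━━━━━━━━━━━━━━━━━━━━━━━━━━━━━┛                     
                                                      
                                                      
                                                      


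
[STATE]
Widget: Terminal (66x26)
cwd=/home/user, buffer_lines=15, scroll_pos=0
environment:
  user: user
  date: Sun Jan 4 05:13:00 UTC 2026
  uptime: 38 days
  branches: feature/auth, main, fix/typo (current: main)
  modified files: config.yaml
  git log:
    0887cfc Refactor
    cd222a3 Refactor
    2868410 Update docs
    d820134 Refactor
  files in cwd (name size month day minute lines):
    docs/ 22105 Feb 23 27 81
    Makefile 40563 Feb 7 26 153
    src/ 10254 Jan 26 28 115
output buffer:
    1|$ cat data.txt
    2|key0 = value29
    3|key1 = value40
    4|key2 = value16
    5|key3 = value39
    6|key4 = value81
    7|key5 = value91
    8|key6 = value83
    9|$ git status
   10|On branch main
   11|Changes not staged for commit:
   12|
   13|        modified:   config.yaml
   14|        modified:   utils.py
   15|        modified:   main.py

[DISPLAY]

$ cat data.txt                                                    
key0 = value29                                                    
key1 = value40                                                    
key2 = value16                                                    
key3 = value39                                                    
key4 = value81                                                    
key5 = value91                                                    
key6 = value83                                                    
$ git status                                                      
On branch main                                                    
Changes not staged for commit:                                    
                                                                  
        modified:   config.yaml                                   
        modified:   utils.py                                      
        modified:   main.py                                       
$ █                                                               
                                                                  
                                                                  
                                                                  
                                                                  
                                                                  
                                                                  
                                                                  
                                                                  
                                                                  
                                                                  


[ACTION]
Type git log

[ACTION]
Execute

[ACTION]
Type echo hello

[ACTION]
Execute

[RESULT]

$ cat data.txt                                                    
key0 = value29                                                    
key1 = value40                                                    
key2 = value16                                                    
key3 = value39                                                    
key4 = value81                                                    
key5 = value91                                                    
key6 = value83                                                    
$ git status                                                      
On branch main                                                    
Changes not staged for commit:                                    
                                                                  
        modified:   config.yaml                                   
        modified:   utils.py                                      
        modified:   main.py                                       
$ git log                                                         
0887cfc Refactor                                                  
cd222a3 Refactor                                                  
2868410 Update docs                                               
d820134 Refactor                                                  
$ echo hello                                                      
hello                                                             
$ █                                                               
                                                                  
                                                                  
                                                                  


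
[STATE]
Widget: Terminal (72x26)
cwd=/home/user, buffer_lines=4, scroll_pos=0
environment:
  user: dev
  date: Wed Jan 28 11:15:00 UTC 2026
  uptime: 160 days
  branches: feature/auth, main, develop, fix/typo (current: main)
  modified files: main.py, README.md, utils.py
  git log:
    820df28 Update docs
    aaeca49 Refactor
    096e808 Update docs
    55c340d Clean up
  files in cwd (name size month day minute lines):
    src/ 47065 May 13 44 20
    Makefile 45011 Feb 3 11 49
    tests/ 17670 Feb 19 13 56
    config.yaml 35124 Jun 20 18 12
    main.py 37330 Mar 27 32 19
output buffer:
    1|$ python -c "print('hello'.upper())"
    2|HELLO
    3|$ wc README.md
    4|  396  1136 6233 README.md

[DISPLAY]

$ python -c "print('hello'.upper())"                                    
HELLO                                                                   
$ wc README.md                                                          
  396  1136 6233 README.md                                              
$ █                                                                     
                                                                        
                                                                        
                                                                        
                                                                        
                                                                        
                                                                        
                                                                        
                                                                        
                                                                        
                                                                        
                                                                        
                                                                        
                                                                        
                                                                        
                                                                        
                                                                        
                                                                        
                                                                        
                                                                        
                                                                        
                                                                        


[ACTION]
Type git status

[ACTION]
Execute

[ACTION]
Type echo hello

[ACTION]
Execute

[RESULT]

$ python -c "print('hello'.upper())"                                    
HELLO                                                                   
$ wc README.md                                                          
  396  1136 6233 README.md                                              
$ git status                                                            
On branch main                                                          
Changes not staged for commit:                                          
                                                                        
        modified:   main.py                                             
        modified:   README.md                                           
        modified:   utils.py                                            
$ echo hello                                                            
hello                                                                   
$ █                                                                     
                                                                        
                                                                        
                                                                        
                                                                        
                                                                        
                                                                        
                                                                        
                                                                        
                                                                        
                                                                        
                                                                        
                                                                        


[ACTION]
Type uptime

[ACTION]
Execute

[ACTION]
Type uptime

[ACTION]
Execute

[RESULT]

$ python -c "print('hello'.upper())"                                    
HELLO                                                                   
$ wc README.md                                                          
  396  1136 6233 README.md                                              
$ git status                                                            
On branch main                                                          
Changes not staged for commit:                                          
                                                                        
        modified:   main.py                                             
        modified:   README.md                                           
        modified:   utils.py                                            
$ echo hello                                                            
hello                                                                   
$ uptime                                                                
 10:00  up 160 days                                                     
$ uptime                                                                
 10:00  up 160 days                                                     
$ █                                                                     
                                                                        
                                                                        
                                                                        
                                                                        
                                                                        
                                                                        
                                                                        
                                                                        
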